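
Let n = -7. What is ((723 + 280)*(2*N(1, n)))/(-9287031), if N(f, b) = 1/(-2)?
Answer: 1003/9287031 ≈ 0.00010800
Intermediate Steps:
N(f, b) = -½
((723 + 280)*(2*N(1, n)))/(-9287031) = ((723 + 280)*(2*(-½)))/(-9287031) = (1003*(-1))*(-1/9287031) = -1003*(-1/9287031) = 1003/9287031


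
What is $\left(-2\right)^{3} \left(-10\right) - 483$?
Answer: $-403$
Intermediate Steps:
$\left(-2\right)^{3} \left(-10\right) - 483 = \left(-8\right) \left(-10\right) - 483 = 80 - 483 = -403$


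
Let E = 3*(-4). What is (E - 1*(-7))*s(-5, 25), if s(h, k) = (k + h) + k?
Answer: -225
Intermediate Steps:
E = -12
s(h, k) = h + 2*k (s(h, k) = (h + k) + k = h + 2*k)
(E - 1*(-7))*s(-5, 25) = (-12 - 1*(-7))*(-5 + 2*25) = (-12 + 7)*(-5 + 50) = -5*45 = -225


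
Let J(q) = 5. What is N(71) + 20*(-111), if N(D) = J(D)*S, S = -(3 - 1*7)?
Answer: -2200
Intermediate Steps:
S = 4 (S = -(3 - 7) = -1*(-4) = 4)
N(D) = 20 (N(D) = 5*4 = 20)
N(71) + 20*(-111) = 20 + 20*(-111) = 20 - 2220 = -2200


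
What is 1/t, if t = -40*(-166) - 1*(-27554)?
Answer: 1/34194 ≈ 2.9245e-5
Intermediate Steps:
t = 34194 (t = 6640 + 27554 = 34194)
1/t = 1/34194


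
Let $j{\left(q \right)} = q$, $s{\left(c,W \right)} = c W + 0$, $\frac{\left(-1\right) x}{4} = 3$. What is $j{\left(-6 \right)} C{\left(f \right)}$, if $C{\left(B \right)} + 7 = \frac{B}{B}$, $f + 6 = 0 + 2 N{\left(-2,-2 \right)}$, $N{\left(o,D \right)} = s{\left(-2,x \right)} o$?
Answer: $36$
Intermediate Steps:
$x = -12$ ($x = \left(-4\right) 3 = -12$)
$s{\left(c,W \right)} = W c$ ($s{\left(c,W \right)} = W c + 0 = W c$)
$N{\left(o,D \right)} = 24 o$ ($N{\left(o,D \right)} = \left(-12\right) \left(-2\right) o = 24 o$)
$f = -102$ ($f = -6 + \left(0 + 2 \cdot 24 \left(-2\right)\right) = -6 + \left(0 + 2 \left(-48\right)\right) = -6 + \left(0 - 96\right) = -6 - 96 = -102$)
$C{\left(B \right)} = -6$ ($C{\left(B \right)} = -7 + \frac{B}{B} = -7 + 1 = -6$)
$j{\left(-6 \right)} C{\left(f \right)} = \left(-6\right) \left(-6\right) = 36$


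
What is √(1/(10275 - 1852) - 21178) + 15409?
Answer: 15409 + I*√1502514053939/8423 ≈ 15409.0 + 145.53*I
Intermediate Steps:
√(1/(10275 - 1852) - 21178) + 15409 = √(1/8423 - 21178) + 15409 = √(-178382293/8423) + 15409 = I*√1502514053939/8423 + 15409 = 15409 + I*√1502514053939/8423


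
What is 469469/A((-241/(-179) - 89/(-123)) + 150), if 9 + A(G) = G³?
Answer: 5010503241754207197/37532154078798740407 ≈ 0.13350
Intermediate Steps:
A(G) = -9 + G³
469469/A((-241/(-179) - 89/(-123)) + 150) = 469469/(-9 + ((-241/(-179) - 89/(-123)) + 150)³) = 469469/(-9 + ((-241*(-1/179) - 89*(-1/123)) + 150)³) = 469469/(-9 + ((241/179 + 89/123) + 150)³) = 469469/(-9 + (45574/22017 + 150)³) = 469469/(-9 + (3348124/22017)³) = 469469/(-9 + 37532250133126450624/10672703078913) = 469469/(37532154078798740407/10672703078913) = 469469*(10672703078913/37532154078798740407) = 5010503241754207197/37532154078798740407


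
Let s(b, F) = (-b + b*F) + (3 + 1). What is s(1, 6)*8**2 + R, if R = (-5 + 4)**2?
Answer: 577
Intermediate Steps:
s(b, F) = 4 - b + F*b (s(b, F) = (-b + F*b) + 4 = 4 - b + F*b)
R = 1 (R = (-1)**2 = 1)
s(1, 6)*8**2 + R = (4 - 1*1 + 6*1)*8**2 + 1 = (4 - 1 + 6)*64 + 1 = 9*64 + 1 = 576 + 1 = 577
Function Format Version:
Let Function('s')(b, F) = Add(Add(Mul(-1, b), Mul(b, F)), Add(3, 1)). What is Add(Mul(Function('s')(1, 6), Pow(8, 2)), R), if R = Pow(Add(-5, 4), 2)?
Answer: 577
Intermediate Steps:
Function('s')(b, F) = Add(4, Mul(-1, b), Mul(F, b)) (Function('s')(b, F) = Add(Add(Mul(-1, b), Mul(F, b)), 4) = Add(4, Mul(-1, b), Mul(F, b)))
R = 1 (R = Pow(-1, 2) = 1)
Add(Mul(Function('s')(1, 6), Pow(8, 2)), R) = Add(Mul(Add(4, Mul(-1, 1), Mul(6, 1)), Pow(8, 2)), 1) = Add(Mul(Add(4, -1, 6), 64), 1) = Add(Mul(9, 64), 1) = Add(576, 1) = 577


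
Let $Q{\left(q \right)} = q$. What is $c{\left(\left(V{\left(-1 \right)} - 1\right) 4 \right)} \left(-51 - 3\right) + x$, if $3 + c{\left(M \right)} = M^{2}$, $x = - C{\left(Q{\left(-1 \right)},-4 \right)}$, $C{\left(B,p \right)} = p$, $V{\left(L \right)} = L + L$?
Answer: $-7610$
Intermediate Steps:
$V{\left(L \right)} = 2 L$
$x = 4$ ($x = \left(-1\right) \left(-4\right) = 4$)
$c{\left(M \right)} = -3 + M^{2}$
$c{\left(\left(V{\left(-1 \right)} - 1\right) 4 \right)} \left(-51 - 3\right) + x = \left(-3 + \left(\left(2 \left(-1\right) - 1\right) 4\right)^{2}\right) \left(-51 - 3\right) + 4 = \left(-3 + \left(\left(-2 - 1\right) 4\right)^{2}\right) \left(-54\right) + 4 = \left(-3 + \left(\left(-3\right) 4\right)^{2}\right) \left(-54\right) + 4 = \left(-3 + \left(-12\right)^{2}\right) \left(-54\right) + 4 = \left(-3 + 144\right) \left(-54\right) + 4 = 141 \left(-54\right) + 4 = -7614 + 4 = -7610$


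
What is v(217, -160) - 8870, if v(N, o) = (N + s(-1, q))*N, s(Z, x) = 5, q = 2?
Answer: 39304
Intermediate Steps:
v(N, o) = N*(5 + N) (v(N, o) = (N + 5)*N = (5 + N)*N = N*(5 + N))
v(217, -160) - 8870 = 217*(5 + 217) - 8870 = 217*222 - 8870 = 48174 - 8870 = 39304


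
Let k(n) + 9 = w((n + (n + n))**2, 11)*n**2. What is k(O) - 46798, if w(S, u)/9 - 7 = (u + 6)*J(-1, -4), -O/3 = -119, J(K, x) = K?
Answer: -11517217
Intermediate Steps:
O = 357 (O = -3*(-119) = 357)
w(S, u) = 9 - 9*u (w(S, u) = 63 + 9*((u + 6)*(-1)) = 63 + 9*((6 + u)*(-1)) = 63 + 9*(-6 - u) = 63 + (-54 - 9*u) = 9 - 9*u)
k(n) = -9 - 90*n**2 (k(n) = -9 + (9 - 9*11)*n**2 = -9 + (9 - 99)*n**2 = -9 - 90*n**2)
k(O) - 46798 = (-9 - 90*357**2) - 46798 = (-9 - 90*127449) - 46798 = (-9 - 11470410) - 46798 = -11470419 - 46798 = -11517217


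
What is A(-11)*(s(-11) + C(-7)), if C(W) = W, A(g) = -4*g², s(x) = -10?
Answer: 8228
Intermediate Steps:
A(-11)*(s(-11) + C(-7)) = (-4*(-11)²)*(-10 - 7) = -4*121*(-17) = -484*(-17) = 8228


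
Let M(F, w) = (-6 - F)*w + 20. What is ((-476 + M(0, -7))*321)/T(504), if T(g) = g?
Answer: -7383/28 ≈ -263.68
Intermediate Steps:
M(F, w) = 20 + w*(-6 - F) (M(F, w) = w*(-6 - F) + 20 = 20 + w*(-6 - F))
((-476 + M(0, -7))*321)/T(504) = ((-476 + (20 - 6*(-7) - 1*0*(-7)))*321)/504 = ((-476 + (20 + 42 + 0))*321)*(1/504) = ((-476 + 62)*321)*(1/504) = -414*321*(1/504) = -132894*1/504 = -7383/28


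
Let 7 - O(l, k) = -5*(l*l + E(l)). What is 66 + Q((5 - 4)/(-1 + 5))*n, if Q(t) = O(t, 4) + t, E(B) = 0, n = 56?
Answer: 979/2 ≈ 489.50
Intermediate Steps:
O(l, k) = 7 + 5*l² (O(l, k) = 7 - (-5)*(l*l + 0) = 7 - (-5)*(l² + 0) = 7 - (-5)*l² = 7 + 5*l²)
Q(t) = 7 + t + 5*t² (Q(t) = (7 + 5*t²) + t = 7 + t + 5*t²)
66 + Q((5 - 4)/(-1 + 5))*n = 66 + (7 + (5 - 4)/(-1 + 5) + 5*((5 - 4)/(-1 + 5))²)*56 = 66 + (7 + 1/4 + 5*(1/4)²)*56 = 66 + (7 + 1*(¼) + 5*(1*(¼))²)*56 = 66 + (7 + ¼ + 5*(¼)²)*56 = 66 + (7 + ¼ + 5*(1/16))*56 = 66 + (7 + ¼ + 5/16)*56 = 66 + (121/16)*56 = 66 + 847/2 = 979/2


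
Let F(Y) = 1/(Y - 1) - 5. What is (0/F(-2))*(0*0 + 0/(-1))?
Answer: 0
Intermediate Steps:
F(Y) = -5 + 1/(-1 + Y) (F(Y) = 1/(-1 + Y) - 5 = -5 + 1/(-1 + Y))
(0/F(-2))*(0*0 + 0/(-1)) = (0/(((6 - 5*(-2))/(-1 - 2))))*(0*0 + 0/(-1)) = (0/(((6 + 10)/(-3))))*(0 + 0*(-1)) = (0/((-1/3*16)))*(0 + 0) = (0/(-16/3))*0 = (0*(-3/16))*0 = 0*0 = 0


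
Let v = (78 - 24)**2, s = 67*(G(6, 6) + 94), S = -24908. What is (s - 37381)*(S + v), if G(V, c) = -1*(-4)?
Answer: 677683480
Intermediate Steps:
G(V, c) = 4
s = 6566 (s = 67*(4 + 94) = 67*98 = 6566)
v = 2916 (v = 54**2 = 2916)
(s - 37381)*(S + v) = (6566 - 37381)*(-24908 + 2916) = -30815*(-21992) = 677683480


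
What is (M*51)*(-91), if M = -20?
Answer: 92820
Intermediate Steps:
(M*51)*(-91) = -20*51*(-91) = -1020*(-91) = 92820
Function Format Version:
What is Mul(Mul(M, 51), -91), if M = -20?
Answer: 92820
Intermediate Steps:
Mul(Mul(M, 51), -91) = Mul(Mul(-20, 51), -91) = Mul(-1020, -91) = 92820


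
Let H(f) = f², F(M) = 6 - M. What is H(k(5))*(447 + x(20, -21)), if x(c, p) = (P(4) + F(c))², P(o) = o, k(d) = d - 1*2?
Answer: 4923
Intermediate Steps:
k(d) = -2 + d (k(d) = d - 2 = -2 + d)
x(c, p) = (10 - c)² (x(c, p) = (4 + (6 - c))² = (10 - c)²)
H(k(5))*(447 + x(20, -21)) = (-2 + 5)²*(447 + (-10 + 20)²) = 3²*(447 + 10²) = 9*(447 + 100) = 9*547 = 4923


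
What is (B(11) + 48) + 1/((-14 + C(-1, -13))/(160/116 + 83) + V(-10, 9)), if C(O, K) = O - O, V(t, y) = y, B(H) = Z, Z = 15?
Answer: 1364318/21617 ≈ 63.113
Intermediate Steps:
B(H) = 15
C(O, K) = 0
(B(11) + 48) + 1/((-14 + C(-1, -13))/(160/116 + 83) + V(-10, 9)) = (15 + 48) + 1/((-14 + 0)/(160/116 + 83) + 9) = 63 + 1/(-14/(160*(1/116) + 83) + 9) = 63 + 1/(-14/(40/29 + 83) + 9) = 63 + 1/(-14/2447/29 + 9) = 63 + 1/(-14*29/2447 + 9) = 63 + 1/(-406/2447 + 9) = 63 + 1/(21617/2447) = 63 + 2447/21617 = 1364318/21617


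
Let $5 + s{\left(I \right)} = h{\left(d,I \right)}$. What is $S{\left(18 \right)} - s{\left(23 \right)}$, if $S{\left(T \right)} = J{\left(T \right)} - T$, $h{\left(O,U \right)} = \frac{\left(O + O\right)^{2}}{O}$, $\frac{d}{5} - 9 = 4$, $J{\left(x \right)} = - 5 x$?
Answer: $-363$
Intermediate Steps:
$d = 65$ ($d = 45 + 5 \cdot 4 = 45 + 20 = 65$)
$h{\left(O,U \right)} = 4 O$ ($h{\left(O,U \right)} = \frac{\left(2 O\right)^{2}}{O} = \frac{4 O^{2}}{O} = 4 O$)
$s{\left(I \right)} = 255$ ($s{\left(I \right)} = -5 + 4 \cdot 65 = -5 + 260 = 255$)
$S{\left(T \right)} = - 6 T$ ($S{\left(T \right)} = - 5 T - T = - 6 T$)
$S{\left(18 \right)} - s{\left(23 \right)} = \left(-6\right) 18 - 255 = -108 - 255 = -363$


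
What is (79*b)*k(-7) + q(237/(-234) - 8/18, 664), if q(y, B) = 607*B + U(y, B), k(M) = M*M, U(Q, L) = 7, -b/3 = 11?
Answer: 275312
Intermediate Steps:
b = -33 (b = -3*11 = -33)
k(M) = M²
q(y, B) = 7 + 607*B (q(y, B) = 607*B + 7 = 7 + 607*B)
(79*b)*k(-7) + q(237/(-234) - 8/18, 664) = (79*(-33))*(-7)² + (7 + 607*664) = -2607*49 + (7 + 403048) = -127743 + 403055 = 275312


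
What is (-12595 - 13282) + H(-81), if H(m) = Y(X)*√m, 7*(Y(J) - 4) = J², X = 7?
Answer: -25877 + 99*I ≈ -25877.0 + 99.0*I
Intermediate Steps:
Y(J) = 4 + J²/7
H(m) = 11*√m (H(m) = (4 + (⅐)*7²)*√m = (4 + (⅐)*49)*√m = (4 + 7)*√m = 11*√m)
(-12595 - 13282) + H(-81) = (-12595 - 13282) + 11*√(-81) = -25877 + 11*(9*I) = -25877 + 99*I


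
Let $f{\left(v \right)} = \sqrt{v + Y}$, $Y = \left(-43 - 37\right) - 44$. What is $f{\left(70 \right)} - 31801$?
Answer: $-31801 + 3 i \sqrt{6} \approx -31801.0 + 7.3485 i$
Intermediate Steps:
$Y = -124$ ($Y = \left(-43 - 37\right) - 44 = -80 - 44 = -124$)
$f{\left(v \right)} = \sqrt{-124 + v}$ ($f{\left(v \right)} = \sqrt{v - 124} = \sqrt{-124 + v}$)
$f{\left(70 \right)} - 31801 = \sqrt{-124 + 70} - 31801 = \sqrt{-54} - 31801 = 3 i \sqrt{6} - 31801 = -31801 + 3 i \sqrt{6}$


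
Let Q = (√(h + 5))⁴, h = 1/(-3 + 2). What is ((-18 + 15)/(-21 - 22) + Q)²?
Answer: 477481/1849 ≈ 258.24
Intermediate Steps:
h = -1 (h = 1/(-1) = -1)
Q = 16 (Q = (√(-1 + 5))⁴ = (√4)⁴ = 2⁴ = 16)
((-18 + 15)/(-21 - 22) + Q)² = ((-18 + 15)/(-21 - 22) + 16)² = (-3/(-43) + 16)² = (-3*(-1/43) + 16)² = (3/43 + 16)² = (691/43)² = 477481/1849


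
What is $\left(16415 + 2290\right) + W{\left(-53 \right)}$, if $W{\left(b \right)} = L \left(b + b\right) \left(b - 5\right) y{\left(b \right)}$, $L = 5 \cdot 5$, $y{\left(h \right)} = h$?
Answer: $-8127395$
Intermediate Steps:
$L = 25$
$W{\left(b \right)} = 50 b^{2} \left(-5 + b\right)$ ($W{\left(b \right)} = 25 \left(b + b\right) \left(b - 5\right) b = 25 \cdot 2 b \left(-5 + b\right) b = 50 b \left(-5 + b\right) b = 50 b^{2} \left(-5 + b\right)$)
$\left(16415 + 2290\right) + W{\left(-53 \right)} = \left(16415 + 2290\right) + 50 \left(-53\right)^{2} \left(-5 - 53\right) = 18705 + 50 \cdot 2809 \left(-58\right) = 18705 - 8146100 = -8127395$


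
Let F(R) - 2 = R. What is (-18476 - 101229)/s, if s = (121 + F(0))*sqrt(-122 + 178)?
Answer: -119705*sqrt(14)/3444 ≈ -130.05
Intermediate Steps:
F(R) = 2 + R
s = 246*sqrt(14) (s = (121 + (2 + 0))*sqrt(-122 + 178) = (121 + 2)*sqrt(56) = 123*(2*sqrt(14)) = 246*sqrt(14) ≈ 920.45)
(-18476 - 101229)/s = (-18476 - 101229)/((246*sqrt(14))) = -119705*sqrt(14)/3444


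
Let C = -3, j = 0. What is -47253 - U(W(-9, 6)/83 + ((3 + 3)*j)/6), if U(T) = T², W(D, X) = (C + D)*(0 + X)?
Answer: -325531101/6889 ≈ -47254.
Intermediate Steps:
W(D, X) = X*(-3 + D) (W(D, X) = (-3 + D)*(0 + X) = (-3 + D)*X = X*(-3 + D))
-47253 - U(W(-9, 6)/83 + ((3 + 3)*j)/6) = -47253 - ((6*(-3 - 9))/83 + ((3 + 3)*0)/6)² = -47253 - ((6*(-12))*(1/83) + (6*0)*(⅙))² = -47253 - (-72*1/83 + 0*(⅙))² = -47253 - (-72/83 + 0)² = -47253 - (-72/83)² = -47253 - 1*5184/6889 = -47253 - 5184/6889 = -325531101/6889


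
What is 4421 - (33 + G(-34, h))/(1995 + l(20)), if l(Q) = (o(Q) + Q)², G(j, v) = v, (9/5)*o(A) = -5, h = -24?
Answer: 820625291/185620 ≈ 4421.0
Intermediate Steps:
o(A) = -25/9 (o(A) = (5/9)*(-5) = -25/9)
l(Q) = (-25/9 + Q)²
4421 - (33 + G(-34, h))/(1995 + l(20)) = 4421 - (33 - 24)/(1995 + (-25 + 9*20)²/81) = 4421 - 9/(1995 + (-25 + 180)²/81) = 4421 - 9/(1995 + (1/81)*155²) = 4421 - 9/(1995 + (1/81)*24025) = 4421 - 9/(1995 + 24025/81) = 4421 - 9/185620/81 = 4421 - 9*81/185620 = 4421 - 1*729/185620 = 4421 - 729/185620 = 820625291/185620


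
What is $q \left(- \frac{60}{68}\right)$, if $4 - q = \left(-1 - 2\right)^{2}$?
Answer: $\frac{75}{17} \approx 4.4118$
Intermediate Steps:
$q = -5$ ($q = 4 - \left(-1 - 2\right)^{2} = 4 - \left(-3\right)^{2} = 4 - 9 = -5$)
$q \left(- \frac{60}{68}\right) = - 5 \left(- \frac{60}{68}\right) = - 5 \left(\left(-60\right) \frac{1}{68}\right) = \left(-5\right) \left(- \frac{15}{17}\right) = \frac{75}{17}$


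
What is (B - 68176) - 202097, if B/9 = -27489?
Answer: -517674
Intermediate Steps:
B = -247401 (B = 9*(-27489) = -247401)
(B - 68176) - 202097 = (-247401 - 68176) - 202097 = -315577 - 202097 = -517674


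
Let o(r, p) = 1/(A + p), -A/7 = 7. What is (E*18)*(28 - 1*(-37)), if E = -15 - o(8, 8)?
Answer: -718380/41 ≈ -17521.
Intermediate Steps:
A = -49 (A = -7*7 = -49)
o(r, p) = 1/(-49 + p)
E = -614/41 (E = -15 - 1/(-49 + 8) = -15 - 1/(-41) = -15 - 1*(-1/41) = -15 + 1/41 = -614/41 ≈ -14.976)
(E*18)*(28 - 1*(-37)) = (-614/41*18)*(28 - 1*(-37)) = -11052*(28 + 37)/41 = -11052/41*65 = -718380/41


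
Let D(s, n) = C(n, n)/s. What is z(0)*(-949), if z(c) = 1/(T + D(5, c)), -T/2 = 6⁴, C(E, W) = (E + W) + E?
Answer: 949/2592 ≈ 0.36613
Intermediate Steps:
C(E, W) = W + 2*E
D(s, n) = 3*n/s (D(s, n) = (n + 2*n)/s = (3*n)/s = 3*n/s)
T = -2592 (T = -2*6⁴ = -2*1296 = -2592)
z(c) = 1/(-2592 + 3*c/5)
z(0)*(-949) = (5/(3*(-4320 + 0)))*(-949) = ((5/3)/(-4320))*(-949) = ((5/3)*(-1/4320))*(-949) = -1/2592*(-949) = 949/2592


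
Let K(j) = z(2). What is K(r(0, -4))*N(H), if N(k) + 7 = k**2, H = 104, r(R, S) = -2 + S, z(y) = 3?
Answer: 32427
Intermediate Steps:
K(j) = 3
N(k) = -7 + k**2
K(r(0, -4))*N(H) = 3*(-7 + 104**2) = 3*(-7 + 10816) = 3*10809 = 32427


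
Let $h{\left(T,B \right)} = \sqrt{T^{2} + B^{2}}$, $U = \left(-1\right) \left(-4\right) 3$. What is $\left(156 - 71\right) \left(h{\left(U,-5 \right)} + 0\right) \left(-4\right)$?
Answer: $-4420$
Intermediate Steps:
$U = 12$ ($U = 4 \cdot 3 = 12$)
$h{\left(T,B \right)} = \sqrt{B^{2} + T^{2}}$
$\left(156 - 71\right) \left(h{\left(U,-5 \right)} + 0\right) \left(-4\right) = \left(156 - 71\right) \left(\sqrt{\left(-5\right)^{2} + 12^{2}} + 0\right) \left(-4\right) = 85 \left(\sqrt{25 + 144} + 0\right) \left(-4\right) = 85 \left(\sqrt{169} + 0\right) \left(-4\right) = 85 \left(13 + 0\right) \left(-4\right) = 85 \cdot 13 \left(-4\right) = 85 \left(-52\right) = -4420$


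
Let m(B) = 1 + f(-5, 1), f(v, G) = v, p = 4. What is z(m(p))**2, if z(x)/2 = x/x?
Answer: 4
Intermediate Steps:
m(B) = -4 (m(B) = 1 - 5 = -4)
z(x) = 2 (z(x) = 2*(x/x) = 2*1 = 2)
z(m(p))**2 = 2**2 = 4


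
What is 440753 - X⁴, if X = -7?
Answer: 438352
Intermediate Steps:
440753 - X⁴ = 440753 - 1*(-7)⁴ = 440753 - 1*2401 = 440753 - 2401 = 438352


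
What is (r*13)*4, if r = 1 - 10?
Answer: -468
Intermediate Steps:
r = -9
(r*13)*4 = -9*13*4 = -117*4 = -468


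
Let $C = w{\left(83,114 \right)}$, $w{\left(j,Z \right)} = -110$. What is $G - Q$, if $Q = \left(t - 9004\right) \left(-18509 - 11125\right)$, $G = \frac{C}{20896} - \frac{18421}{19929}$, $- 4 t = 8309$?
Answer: $- \frac{5259619774390931}{16016784} \approx -3.2838 \cdot 10^{8}$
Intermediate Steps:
$t = - \frac{8309}{4}$ ($t = \left(- \frac{1}{4}\right) 8309 = - \frac{8309}{4} \approx -2077.3$)
$C = -110$
$G = - \frac{14889131}{16016784}$ ($G = - \frac{110}{20896} - \frac{18421}{19929} = \left(-110\right) \frac{1}{20896} - \frac{1417}{1533} = - \frac{55}{10448} - \frac{1417}{1533} = - \frac{14889131}{16016784} \approx -0.9296$)
$Q = \frac{656763525}{2}$ ($Q = \left(- \frac{8309}{4} - 9004\right) \left(-18509 - 11125\right) = \left(- \frac{44325}{4}\right) \left(-29634\right) = \frac{656763525}{2} \approx 3.2838 \cdot 10^{8}$)
$G - Q = - \frac{14889131}{16016784} - \frac{656763525}{2} = - \frac{5259619774390931}{16016784}$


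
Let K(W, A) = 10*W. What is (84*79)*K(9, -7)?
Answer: 597240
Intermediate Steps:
(84*79)*K(9, -7) = (84*79)*(10*9) = 6636*90 = 597240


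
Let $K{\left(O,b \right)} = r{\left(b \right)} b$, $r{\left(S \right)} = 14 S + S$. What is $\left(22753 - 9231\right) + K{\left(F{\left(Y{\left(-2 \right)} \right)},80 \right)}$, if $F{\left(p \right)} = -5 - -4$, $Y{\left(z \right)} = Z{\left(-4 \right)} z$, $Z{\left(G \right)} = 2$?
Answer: $109522$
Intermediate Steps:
$r{\left(S \right)} = 15 S$
$Y{\left(z \right)} = 2 z$
$F{\left(p \right)} = -1$ ($F{\left(p \right)} = -5 + 4 = -1$)
$K{\left(O,b \right)} = 15 b^{2}$ ($K{\left(O,b \right)} = 15 b b = 15 b^{2}$)
$\left(22753 - 9231\right) + K{\left(F{\left(Y{\left(-2 \right)} \right)},80 \right)} = \left(22753 - 9231\right) + 15 \cdot 80^{2} = 13522 + 15 \cdot 6400 = 13522 + 96000 = 109522$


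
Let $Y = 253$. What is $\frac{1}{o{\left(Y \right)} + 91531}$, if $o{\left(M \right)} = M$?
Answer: $\frac{1}{91784} \approx 1.0895 \cdot 10^{-5}$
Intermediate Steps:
$\frac{1}{o{\left(Y \right)} + 91531} = \frac{1}{253 + 91531} = \frac{1}{91784}$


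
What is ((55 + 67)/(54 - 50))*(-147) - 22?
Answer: -9011/2 ≈ -4505.5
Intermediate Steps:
((55 + 67)/(54 - 50))*(-147) - 22 = (122/4)*(-147) - 22 = (122*(1/4))*(-147) - 22 = (61/2)*(-147) - 22 = -8967/2 - 22 = -9011/2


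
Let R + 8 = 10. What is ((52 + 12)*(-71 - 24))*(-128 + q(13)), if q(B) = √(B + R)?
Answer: 778240 - 6080*√15 ≈ 7.5469e+5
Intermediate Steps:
R = 2 (R = -8 + 10 = 2)
q(B) = √(2 + B) (q(B) = √(B + 2) = √(2 + B))
((52 + 12)*(-71 - 24))*(-128 + q(13)) = ((52 + 12)*(-71 - 24))*(-128 + √(2 + 13)) = (64*(-95))*(-128 + √15) = -6080*(-128 + √15) = 778240 - 6080*√15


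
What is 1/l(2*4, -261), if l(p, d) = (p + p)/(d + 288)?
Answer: 27/16 ≈ 1.6875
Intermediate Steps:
l(p, d) = 2*p/(288 + d) (l(p, d) = (2*p)/(288 + d) = 2*p/(288 + d))
1/l(2*4, -261) = 1/(2*(2*4)/(288 - 261)) = 1/(2*8/27) = 1/(2*8*(1/27)) = 1/(16/27) = 27/16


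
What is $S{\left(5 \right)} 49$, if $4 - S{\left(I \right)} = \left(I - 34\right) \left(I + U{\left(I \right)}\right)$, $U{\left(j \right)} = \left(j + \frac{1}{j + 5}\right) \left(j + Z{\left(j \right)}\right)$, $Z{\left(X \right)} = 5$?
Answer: $79772$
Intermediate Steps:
$U{\left(j \right)} = \left(5 + j\right) \left(j + \frac{1}{5 + j}\right)$ ($U{\left(j \right)} = \left(j + \frac{1}{j + 5}\right) \left(j + 5\right) = \left(j + \frac{1}{5 + j}\right) \left(5 + j\right) = \left(5 + j\right) \left(j + \frac{1}{5 + j}\right)$)
$S{\left(I \right)} = 4 - \left(-34 + I\right) \left(1 + I^{2} + 6 I\right)$ ($S{\left(I \right)} = 4 - \left(I - 34\right) \left(I + \left(1 + I^{2} + 5 I\right)\right) = 4 - \left(-34 + I\right) \left(1 + I^{2} + 6 I\right)$)
$S{\left(5 \right)} 49 = \left(38 - 5^{3} + 28 \cdot 5^{2} + 203 \cdot 5\right) 49 = \left(38 - 125 + 28 \cdot 25 + 1015\right) 49 = \left(38 - 125 + 700 + 1015\right) 49 = 1628 \cdot 49 = 79772$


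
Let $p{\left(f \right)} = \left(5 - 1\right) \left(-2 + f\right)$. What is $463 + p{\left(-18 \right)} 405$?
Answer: $-31937$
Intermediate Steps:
$p{\left(f \right)} = -8 + 4 f$ ($p{\left(f \right)} = 4 \left(-2 + f\right) = -8 + 4 f$)
$463 + p{\left(-18 \right)} 405 = 463 + \left(-8 + 4 \left(-18\right)\right) 405 = 463 + \left(-8 - 72\right) 405 = 463 - 32400 = -31937$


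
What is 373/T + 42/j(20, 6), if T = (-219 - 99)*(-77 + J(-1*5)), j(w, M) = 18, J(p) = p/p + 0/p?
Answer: 56765/24168 ≈ 2.3488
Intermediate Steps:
J(p) = 1 (J(p) = 1 + 0 = 1)
T = 24168 (T = (-219 - 99)*(-77 + 1) = -318*(-76) = 24168)
373/T + 42/j(20, 6) = 373/24168 + 42/18 = 373*(1/24168) + 42*(1/18) = 373/24168 + 7/3 = 56765/24168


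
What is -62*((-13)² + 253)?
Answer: -26164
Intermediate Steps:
-62*((-13)² + 253) = -62*(169 + 253) = -62*422 = -26164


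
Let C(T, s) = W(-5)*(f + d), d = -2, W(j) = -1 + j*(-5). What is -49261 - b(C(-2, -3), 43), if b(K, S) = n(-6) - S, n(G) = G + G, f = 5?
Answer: -49206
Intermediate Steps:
W(j) = -1 - 5*j
n(G) = 2*G
C(T, s) = 72 (C(T, s) = (-1 - 5*(-5))*(5 - 2) = (-1 + 25)*3 = 24*3 = 72)
b(K, S) = -12 - S (b(K, S) = 2*(-6) - S = -12 - S)
-49261 - b(C(-2, -3), 43) = -49261 - (-12 - 1*43) = -49261 - (-12 - 43) = -49261 - 1*(-55) = -49261 + 55 = -49206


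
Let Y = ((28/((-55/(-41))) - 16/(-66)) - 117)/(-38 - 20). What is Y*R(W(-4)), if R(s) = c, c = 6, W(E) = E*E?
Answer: 15821/1595 ≈ 9.9191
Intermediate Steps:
W(E) = E**2
R(s) = 6
Y = 15821/9570 (Y = ((28/((-55*(-1/41))) - 16*(-1/66)) - 117)/(-58) = ((28/(55/41) + 8/33) - 117)*(-1/58) = ((28*(41/55) + 8/33) - 117)*(-1/58) = ((1148/55 + 8/33) - 117)*(-1/58) = (3484/165 - 117)*(-1/58) = -15821/165*(-1/58) = 15821/9570 ≈ 1.6532)
Y*R(W(-4)) = (15821/9570)*6 = 15821/1595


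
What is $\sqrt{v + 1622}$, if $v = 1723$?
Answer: $\sqrt{3345} \approx 57.836$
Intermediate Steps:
$\sqrt{v + 1622} = \sqrt{1723 + 1622} = \sqrt{3345}$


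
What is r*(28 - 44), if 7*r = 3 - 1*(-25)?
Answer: -64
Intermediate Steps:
r = 4 (r = (3 - 1*(-25))/7 = (3 + 25)/7 = (⅐)*28 = 4)
r*(28 - 44) = 4*(28 - 44) = 4*(-16) = -64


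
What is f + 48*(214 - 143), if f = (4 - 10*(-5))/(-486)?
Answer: 30671/9 ≈ 3407.9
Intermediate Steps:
f = -⅑ (f = (4 + 50)*(-1/486) = 54*(-1/486) = -⅑ ≈ -0.11111)
f + 48*(214 - 143) = -⅑ + 48*(214 - 143) = -⅑ + 48*71 = -⅑ + 3408 = 30671/9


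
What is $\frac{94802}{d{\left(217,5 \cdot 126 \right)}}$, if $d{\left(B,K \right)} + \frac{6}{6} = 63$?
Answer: $\frac{47401}{31} \approx 1529.1$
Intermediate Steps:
$d{\left(B,K \right)} = 62$ ($d{\left(B,K \right)} = -1 + 63 = 62$)
$\frac{94802}{d{\left(217,5 \cdot 126 \right)}} = \frac{94802}{62} = 94802 \cdot \frac{1}{62} = \frac{47401}{31}$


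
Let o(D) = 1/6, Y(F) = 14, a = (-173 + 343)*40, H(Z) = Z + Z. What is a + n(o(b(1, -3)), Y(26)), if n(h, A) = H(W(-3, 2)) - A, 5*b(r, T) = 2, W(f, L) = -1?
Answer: 6784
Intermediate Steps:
H(Z) = 2*Z
a = 6800 (a = 170*40 = 6800)
b(r, T) = 2/5 (b(r, T) = (1/5)*2 = 2/5)
o(D) = 1/6
n(h, A) = -2 - A (n(h, A) = 2*(-1) - A = -2 - A)
a + n(o(b(1, -3)), Y(26)) = 6800 + (-2 - 1*14) = 6800 + (-2 - 14) = 6800 - 16 = 6784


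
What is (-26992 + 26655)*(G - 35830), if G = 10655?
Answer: 8483975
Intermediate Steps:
(-26992 + 26655)*(G - 35830) = (-26992 + 26655)*(10655 - 35830) = -337*(-25175) = 8483975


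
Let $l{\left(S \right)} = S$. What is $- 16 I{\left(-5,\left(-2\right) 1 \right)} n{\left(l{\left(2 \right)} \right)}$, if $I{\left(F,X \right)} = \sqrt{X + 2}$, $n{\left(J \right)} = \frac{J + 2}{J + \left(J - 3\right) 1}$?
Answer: $0$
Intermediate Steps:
$n{\left(J \right)} = \frac{2 + J}{-3 + 2 J}$ ($n{\left(J \right)} = \frac{2 + J}{J + \left(-3 + J\right) 1} = \frac{2 + J}{J + \left(-3 + J\right)} = \frac{2 + J}{-3 + 2 J}$)
$I{\left(F,X \right)} = \sqrt{2 + X}$
$- 16 I{\left(-5,\left(-2\right) 1 \right)} n{\left(l{\left(2 \right)} \right)} = - 16 \sqrt{2 - 2} \frac{2 + 2}{-3 + 2 \cdot 2} = - 16 \sqrt{2 - 2} \frac{1}{-3 + 4} \cdot 4 = - 16 \sqrt{0} \cdot 1^{-1} \cdot 4 = \left(-16\right) 0 \cdot 1 \cdot 4 = 0 \cdot 4 = 0$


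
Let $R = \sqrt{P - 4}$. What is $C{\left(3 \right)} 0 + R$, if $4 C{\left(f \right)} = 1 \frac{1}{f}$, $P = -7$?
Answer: $i \sqrt{11} \approx 3.3166 i$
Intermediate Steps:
$C{\left(f \right)} = \frac{1}{4 f}$ ($C{\left(f \right)} = \frac{1 \frac{1}{f}}{4} = \frac{1}{4 f}$)
$R = i \sqrt{11}$ ($R = \sqrt{-7 - 4} = \sqrt{-11} = i \sqrt{11} \approx 3.3166 i$)
$C{\left(3 \right)} 0 + R = \frac{1}{4 \cdot 3} \cdot 0 + i \sqrt{11} = \frac{1}{4} \cdot \frac{1}{3} \cdot 0 + i \sqrt{11} = \frac{1}{12} \cdot 0 + i \sqrt{11} = 0 + i \sqrt{11} = i \sqrt{11}$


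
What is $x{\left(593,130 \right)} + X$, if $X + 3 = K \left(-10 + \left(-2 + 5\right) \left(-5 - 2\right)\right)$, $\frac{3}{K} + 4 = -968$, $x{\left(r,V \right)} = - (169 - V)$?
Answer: $- \frac{13577}{324} \approx -41.904$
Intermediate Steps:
$x{\left(r,V \right)} = -169 + V$
$K = - \frac{1}{324}$ ($K = \frac{3}{-4 - 968} = \frac{3}{-972} = 3 \left(- \frac{1}{972}\right) = - \frac{1}{324} \approx -0.0030864$)
$X = - \frac{941}{324}$ ($X = -3 - \frac{-10 + \left(-2 + 5\right) \left(-5 - 2\right)}{324} = -3 - \frac{-10 + 3 \left(-7\right)}{324} = -3 - \frac{-10 - 21}{324} = -3 - - \frac{31}{324} = -3 + \frac{31}{324} = - \frac{941}{324} \approx -2.9043$)
$x{\left(593,130 \right)} + X = \left(-169 + 130\right) - \frac{941}{324} = -39 - \frac{941}{324} = - \frac{13577}{324}$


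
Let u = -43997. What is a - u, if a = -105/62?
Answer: 2727709/62 ≈ 43995.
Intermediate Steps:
a = -105/62 (a = -105*1/62 = -105/62 ≈ -1.6935)
a - u = -105/62 - 1*(-43997) = -105/62 + 43997 = 2727709/62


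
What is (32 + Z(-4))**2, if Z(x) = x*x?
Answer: 2304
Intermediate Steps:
Z(x) = x**2
(32 + Z(-4))**2 = (32 + (-4)**2)**2 = (32 + 16)**2 = 48**2 = 2304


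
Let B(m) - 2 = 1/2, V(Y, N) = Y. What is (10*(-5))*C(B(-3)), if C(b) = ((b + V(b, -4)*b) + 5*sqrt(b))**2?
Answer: -55625/8 - 4375*sqrt(10)/2 ≈ -13871.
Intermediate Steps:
B(m) = 5/2 (B(m) = 2 + 1/2 = 5/2)
C(b) = (b + b**2 + 5*sqrt(b))**2 (C(b) = ((b + b*b) + 5*sqrt(b))**2 = ((b + b**2) + 5*sqrt(b))**2 = (b + b**2 + 5*sqrt(b))**2)
(10*(-5))*C(B(-3)) = (10*(-5))*(5/2 + (5/2)**2 + 5*sqrt(5/2))**2 = -50*(5/2 + 25/4 + 5*(sqrt(10)/2))**2 = -50*(5/2 + 25/4 + 5*sqrt(10)/2)**2 = -50*(35/4 + 5*sqrt(10)/2)**2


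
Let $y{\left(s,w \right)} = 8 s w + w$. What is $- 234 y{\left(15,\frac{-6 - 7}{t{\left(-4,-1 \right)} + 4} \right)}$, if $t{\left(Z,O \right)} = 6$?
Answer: $\frac{184041}{5} \approx 36808.0$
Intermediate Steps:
$y{\left(s,w \right)} = w + 8 s w$ ($y{\left(s,w \right)} = 8 s w + w = w + 8 s w$)
$- 234 y{\left(15,\frac{-6 - 7}{t{\left(-4,-1 \right)} + 4} \right)} = - 234 \frac{-6 - 7}{6 + 4} \left(1 + 8 \cdot 15\right) = - 234 - \frac{13}{10} \left(1 + 120\right) = - 234 \left(-13\right) \frac{1}{10} \cdot 121 = - 234 \left(\left(- \frac{13}{10}\right) 121\right) = \left(-234\right) \left(- \frac{1573}{10}\right) = \frac{184041}{5}$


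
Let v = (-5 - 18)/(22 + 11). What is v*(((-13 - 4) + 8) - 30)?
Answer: 299/11 ≈ 27.182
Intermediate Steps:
v = -23/33 ≈ -0.69697
v*(((-13 - 4) + 8) - 30) = -23*(((-13 - 4) + 8) - 30)/33 = -23*((-17 + 8) - 30)/33 = -23*(-9 - 30)/33 = -23/33*(-39) = 299/11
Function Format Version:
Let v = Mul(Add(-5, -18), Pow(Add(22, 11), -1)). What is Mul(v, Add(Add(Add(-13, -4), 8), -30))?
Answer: Rational(299, 11) ≈ 27.182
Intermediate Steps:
v = Rational(-23, 33) (v = Mul(-23, Pow(33, -1)) = Mul(-23, Rational(1, 33)) = Rational(-23, 33) ≈ -0.69697)
Mul(v, Add(Add(Add(-13, -4), 8), -30)) = Mul(Rational(-23, 33), Add(Add(Add(-13, -4), 8), -30)) = Mul(Rational(-23, 33), Add(Add(-17, 8), -30)) = Mul(Rational(-23, 33), Add(-9, -30)) = Mul(Rational(-23, 33), -39) = Rational(299, 11)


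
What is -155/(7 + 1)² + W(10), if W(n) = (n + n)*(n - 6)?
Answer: 4965/64 ≈ 77.578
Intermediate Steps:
W(n) = 2*n*(-6 + n) (W(n) = (2*n)*(-6 + n) = 2*n*(-6 + n))
-155/(7 + 1)² + W(10) = -155/(7 + 1)² + 2*10*(-6 + 10) = -155/(8²) + 2*10*4 = -155/64 + 80 = 4965/64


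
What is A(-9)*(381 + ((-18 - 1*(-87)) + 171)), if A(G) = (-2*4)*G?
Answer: 44712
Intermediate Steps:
A(G) = -8*G
A(-9)*(381 + ((-18 - 1*(-87)) + 171)) = (-8*(-9))*(381 + ((-18 - 1*(-87)) + 171)) = 72*(381 + ((-18 + 87) + 171)) = 72*(381 + (69 + 171)) = 72*(381 + 240) = 72*621 = 44712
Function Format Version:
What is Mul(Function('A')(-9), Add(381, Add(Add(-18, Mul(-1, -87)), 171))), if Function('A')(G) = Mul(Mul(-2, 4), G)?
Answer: 44712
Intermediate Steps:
Function('A')(G) = Mul(-8, G)
Mul(Function('A')(-9), Add(381, Add(Add(-18, Mul(-1, -87)), 171))) = Mul(Mul(-8, -9), Add(381, Add(Add(-18, Mul(-1, -87)), 171))) = Mul(72, Add(381, Add(Add(-18, 87), 171))) = Mul(72, Add(381, Add(69, 171))) = Mul(72, Add(381, 240)) = Mul(72, 621) = 44712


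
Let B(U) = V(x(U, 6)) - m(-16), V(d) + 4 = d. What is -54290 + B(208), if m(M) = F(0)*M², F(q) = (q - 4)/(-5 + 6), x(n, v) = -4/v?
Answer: -159812/3 ≈ -53271.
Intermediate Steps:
F(q) = -4 + q (F(q) = (-4 + q)/1 = (-4 + q)*1 = -4 + q)
V(d) = -4 + d
m(M) = -4*M² (m(M) = (-4 + 0)*M² = -4*M²)
B(U) = 3058/3 (B(U) = (-4 - 4/6) - (-4)*(-16)² = (-4 - 4*⅙) - (-4)*256 = (-4 - ⅔) - 1*(-1024) = -14/3 + 1024 = 3058/3)
-54290 + B(208) = -54290 + 3058/3 = -159812/3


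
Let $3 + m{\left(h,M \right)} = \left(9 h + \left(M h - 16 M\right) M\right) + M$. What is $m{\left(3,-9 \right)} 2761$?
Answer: $-2865918$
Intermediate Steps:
$m{\left(h,M \right)} = -3 + M + 9 h + M \left(- 16 M + M h\right)$ ($m{\left(h,M \right)} = -3 + \left(\left(9 h + \left(M h - 16 M\right) M\right) + M\right) = -3 + \left(\left(9 h + \left(- 16 M + M h\right) M\right) + M\right) = -3 + \left(\left(9 h + M \left(- 16 M + M h\right)\right) + M\right) = -3 + \left(M + 9 h + M \left(- 16 M + M h\right)\right) = -3 + M + 9 h + M \left(- 16 M + M h\right)$)
$m{\left(3,-9 \right)} 2761 = \left(-3 - 9 - 16 \left(-9\right)^{2} + 9 \cdot 3 + 3 \left(-9\right)^{2}\right) 2761 = \left(-3 - 9 - 1296 + 27 + 3 \cdot 81\right) 2761 = \left(-3 - 9 - 1296 + 27 + 243\right) 2761 = \left(-1038\right) 2761 = -2865918$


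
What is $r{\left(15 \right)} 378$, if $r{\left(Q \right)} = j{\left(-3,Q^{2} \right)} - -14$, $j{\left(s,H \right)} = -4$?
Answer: $3780$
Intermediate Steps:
$r{\left(Q \right)} = 10$ ($r{\left(Q \right)} = -4 - -14 = -4 + 14 = 10$)
$r{\left(15 \right)} 378 = 10 \cdot 378 = 3780$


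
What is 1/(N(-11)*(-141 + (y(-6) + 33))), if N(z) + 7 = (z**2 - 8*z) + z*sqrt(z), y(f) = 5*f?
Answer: -101/2907315 - 11*I*sqrt(11)/5814630 ≈ -3.474e-5 - 6.2743e-6*I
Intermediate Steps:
N(z) = -7 + z**2 + z**(3/2) - 8*z (N(z) = -7 + ((z**2 - 8*z) + z*sqrt(z)) = -7 + ((z**2 - 8*z) + z**(3/2)) = -7 + (z**2 + z**(3/2) - 8*z) = -7 + z**2 + z**(3/2) - 8*z)
1/(N(-11)*(-141 + (y(-6) + 33))) = 1/((-7 + (-11)**2 + (-11)**(3/2) - 8*(-11))*(-141 + (5*(-6) + 33))) = 1/((-7 + 121 - 11*I*sqrt(11) + 88)*(-141 + (-30 + 33))) = 1/((202 - 11*I*sqrt(11))*(-141 + 3)) = 1/((202 - 11*I*sqrt(11))*(-138)) = 1/(-27876 + 1518*I*sqrt(11))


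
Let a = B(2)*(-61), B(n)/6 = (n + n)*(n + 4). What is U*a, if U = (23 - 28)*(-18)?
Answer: -790560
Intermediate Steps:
B(n) = 12*n*(4 + n) (B(n) = 6*((n + n)*(n + 4)) = 6*((2*n)*(4 + n)) = 6*(2*n*(4 + n)) = 12*n*(4 + n))
a = -8784 (a = (12*2*(4 + 2))*(-61) = (12*2*6)*(-61) = 144*(-61) = -8784)
U = 90 (U = -5*(-18) = 90)
U*a = 90*(-8784) = -790560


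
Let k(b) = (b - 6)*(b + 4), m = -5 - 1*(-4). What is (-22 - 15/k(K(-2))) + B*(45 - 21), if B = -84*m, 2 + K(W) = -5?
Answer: 25917/13 ≈ 1993.6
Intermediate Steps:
m = -1 (m = -5 + 4 = -1)
K(W) = -7 (K(W) = -2 - 5 = -7)
k(b) = (-6 + b)*(4 + b)
B = 84 (B = -84*(-1) = 84)
(-22 - 15/k(K(-2))) + B*(45 - 21) = (-22 - 15/(-24 + (-7)**2 - 2*(-7))) + 84*(45 - 21) = (-22 - 15/(-24 + 49 + 14)) + 84*24 = (-22 - 15/39) + 2016 = (-22 - 15*1/39) + 2016 = (-22 - 5/13) + 2016 = -291/13 + 2016 = 25917/13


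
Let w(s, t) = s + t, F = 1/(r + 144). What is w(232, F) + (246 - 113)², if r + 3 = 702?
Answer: 15107404/843 ≈ 17921.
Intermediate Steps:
r = 699 (r = -3 + 702 = 699)
F = 1/843 (F = 1/(699 + 144) = 1/843 ≈ 0.0011862)
w(232, F) + (246 - 113)² = (232 + 1/843) + (246 - 113)² = 195577/843 + 133² = 195577/843 + 17689 = 15107404/843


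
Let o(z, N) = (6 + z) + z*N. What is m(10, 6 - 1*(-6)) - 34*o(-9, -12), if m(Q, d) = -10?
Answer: -3580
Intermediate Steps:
o(z, N) = 6 + z + N*z (o(z, N) = (6 + z) + N*z = 6 + z + N*z)
m(10, 6 - 1*(-6)) - 34*o(-9, -12) = -10 - 34*(6 - 9 - 12*(-9)) = -10 - 34*(6 - 9 + 108) = -10 - 34*105 = -10 - 3570 = -3580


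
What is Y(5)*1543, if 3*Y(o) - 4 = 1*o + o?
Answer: 21602/3 ≈ 7200.7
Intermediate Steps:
Y(o) = 4/3 + 2*o/3 (Y(o) = 4/3 + (1*o + o)/3 = 4/3 + (o + o)/3 = 4/3 + (2*o)/3 = 4/3 + 2*o/3)
Y(5)*1543 = (4/3 + (2/3)*5)*1543 = (4/3 + 10/3)*1543 = (14/3)*1543 = 21602/3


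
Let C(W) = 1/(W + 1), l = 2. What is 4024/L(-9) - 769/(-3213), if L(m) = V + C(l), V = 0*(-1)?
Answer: 38788105/3213 ≈ 12072.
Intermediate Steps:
V = 0
C(W) = 1/(1 + W)
L(m) = ⅓ (L(m) = 0 + 1/(1 + 2) = 0 + 1/3 = 0 + ⅓ = ⅓)
4024/L(-9) - 769/(-3213) = 4024/(⅓) - 769/(-3213) = 4024*3 - 769*(-1/3213) = 12072 + 769/3213 = 38788105/3213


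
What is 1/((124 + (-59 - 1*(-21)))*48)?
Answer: 1/4128 ≈ 0.00024225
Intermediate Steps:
1/((124 + (-59 - 1*(-21)))*48) = 1/((124 + (-59 + 21))*48) = 1/((124 - 38)*48) = 1/(86*48) = 1/4128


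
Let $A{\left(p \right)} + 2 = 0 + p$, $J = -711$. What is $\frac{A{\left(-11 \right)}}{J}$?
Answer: $\frac{13}{711} \approx 0.018284$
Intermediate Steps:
$A{\left(p \right)} = -2 + p$ ($A{\left(p \right)} = -2 + \left(0 + p\right) = -2 + p$)
$\frac{A{\left(-11 \right)}}{J} = \frac{-2 - 11}{-711} = \left(-13\right) \left(- \frac{1}{711}\right) = \frac{13}{711}$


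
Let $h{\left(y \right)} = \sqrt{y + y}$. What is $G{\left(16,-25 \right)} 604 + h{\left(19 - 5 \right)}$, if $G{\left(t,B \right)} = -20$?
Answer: $-12080 + 2 \sqrt{7} \approx -12075.0$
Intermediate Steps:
$h{\left(y \right)} = \sqrt{2} \sqrt{y}$ ($h{\left(y \right)} = \sqrt{2 y} = \sqrt{2} \sqrt{y}$)
$G{\left(16,-25 \right)} 604 + h{\left(19 - 5 \right)} = \left(-20\right) 604 + \sqrt{2} \sqrt{19 - 5} = -12080 + \sqrt{2} \sqrt{14} = -12080 + 2 \sqrt{7}$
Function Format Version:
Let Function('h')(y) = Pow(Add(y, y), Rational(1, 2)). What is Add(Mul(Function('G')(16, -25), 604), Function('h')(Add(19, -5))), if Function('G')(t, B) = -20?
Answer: Add(-12080, Mul(2, Pow(7, Rational(1, 2)))) ≈ -12075.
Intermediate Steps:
Function('h')(y) = Mul(Pow(2, Rational(1, 2)), Pow(y, Rational(1, 2))) (Function('h')(y) = Pow(Mul(2, y), Rational(1, 2)) = Mul(Pow(2, Rational(1, 2)), Pow(y, Rational(1, 2))))
Add(Mul(Function('G')(16, -25), 604), Function('h')(Add(19, -5))) = Add(Mul(-20, 604), Mul(Pow(2, Rational(1, 2)), Pow(Add(19, -5), Rational(1, 2)))) = Add(-12080, Mul(Pow(2, Rational(1, 2)), Pow(14, Rational(1, 2)))) = Add(-12080, Mul(2, Pow(7, Rational(1, 2))))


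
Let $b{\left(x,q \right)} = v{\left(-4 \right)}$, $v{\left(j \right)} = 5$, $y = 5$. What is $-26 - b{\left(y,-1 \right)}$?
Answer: $-31$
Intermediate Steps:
$b{\left(x,q \right)} = 5$
$-26 - b{\left(y,-1 \right)} = -26 - 5 = -31$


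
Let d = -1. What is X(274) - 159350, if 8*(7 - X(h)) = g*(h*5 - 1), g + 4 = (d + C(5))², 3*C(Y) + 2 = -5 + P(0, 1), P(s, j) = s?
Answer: -1445039/9 ≈ -1.6056e+5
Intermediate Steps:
C(Y) = -7/3 (C(Y) = -⅔ + (-5 + 0)/3 = -⅔ + (⅓)*(-5) = -⅔ - 5/3 = -7/3)
g = 64/9 (g = -4 + (-1 - 7/3)² = -4 + (-10/3)² = -4 + 100/9 = 64/9 ≈ 7.1111)
X(h) = 71/9 - 40*h/9 (X(h) = 7 - 8*(h*5 - 1)/9 = 7 - 8*(5*h - 1)/9 = 7 - 8*(-1 + 5*h)/9 = 7 - (-64/9 + 320*h/9)/8 = 7 + (8/9 - 40*h/9) = 71/9 - 40*h/9)
X(274) - 159350 = (71/9 - 40/9*274) - 159350 = (71/9 - 10960/9) - 159350 = -10889/9 - 159350 = -1445039/9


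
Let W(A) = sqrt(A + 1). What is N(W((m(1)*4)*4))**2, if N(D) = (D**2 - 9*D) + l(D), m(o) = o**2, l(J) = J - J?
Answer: 1666 - 306*sqrt(17) ≈ 404.33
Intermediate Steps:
l(J) = 0
W(A) = sqrt(1 + A)
N(D) = D**2 - 9*D (N(D) = (D**2 - 9*D) + 0 = D**2 - 9*D)
N(W((m(1)*4)*4))**2 = (sqrt(1 + (1**2*4)*4)*(-9 + sqrt(1 + (1**2*4)*4)))**2 = (sqrt(1 + (1*4)*4)*(-9 + sqrt(1 + (1*4)*4)))**2 = (sqrt(1 + 4*4)*(-9 + sqrt(1 + 4*4)))**2 = (sqrt(1 + 16)*(-9 + sqrt(1 + 16)))**2 = (sqrt(17)*(-9 + sqrt(17)))**2 = 17*(-9 + sqrt(17))**2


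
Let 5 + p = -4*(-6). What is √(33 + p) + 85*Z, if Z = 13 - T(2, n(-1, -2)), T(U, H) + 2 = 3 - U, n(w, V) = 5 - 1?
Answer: 1190 + 2*√13 ≈ 1197.2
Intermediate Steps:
n(w, V) = 4
T(U, H) = 1 - U (T(U, H) = -2 + (3 - U) = 1 - U)
p = 19 (p = -5 - 4*(-6) = -5 + 24 = 19)
Z = 14 (Z = 13 - (1 - 1*2) = 13 - (1 - 2) = 13 - 1*(-1) = 13 + 1 = 14)
√(33 + p) + 85*Z = √(33 + 19) + 85*14 = √52 + 1190 = 2*√13 + 1190 = 1190 + 2*√13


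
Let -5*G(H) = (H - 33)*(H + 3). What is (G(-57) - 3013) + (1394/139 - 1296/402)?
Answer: -37048931/9313 ≈ -3978.2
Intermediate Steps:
G(H) = -(-33 + H)*(3 + H)/5 (G(H) = -(H - 33)*(H + 3)/5 = -(-33 + H)*(3 + H)/5)
(G(-57) - 3013) + (1394/139 - 1296/402) = ((99/5 + 6*(-57) - ⅕*(-57)²) - 3013) + (1394/139 - 1296/402) = ((99/5 - 342 - ⅕*3249) - 3013) + (1394*(1/139) - 1296*1/402) = ((99/5 - 342 - 3249/5) - 3013) + (1394/139 - 216/67) = (-972 - 3013) + 63374/9313 = -3985 + 63374/9313 = -37048931/9313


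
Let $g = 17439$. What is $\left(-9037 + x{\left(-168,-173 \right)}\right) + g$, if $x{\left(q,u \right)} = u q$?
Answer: $37466$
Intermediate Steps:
$x{\left(q,u \right)} = q u$
$\left(-9037 + x{\left(-168,-173 \right)}\right) + g = \left(-9037 - -29064\right) + 17439 = \left(-9037 + 29064\right) + 17439 = 20027 + 17439 = 37466$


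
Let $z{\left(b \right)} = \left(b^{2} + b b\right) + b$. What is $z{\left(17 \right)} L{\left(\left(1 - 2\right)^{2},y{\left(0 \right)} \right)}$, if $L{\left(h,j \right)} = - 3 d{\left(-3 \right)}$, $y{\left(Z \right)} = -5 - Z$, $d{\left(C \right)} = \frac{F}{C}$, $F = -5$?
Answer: $-2975$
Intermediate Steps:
$d{\left(C \right)} = - \frac{5}{C}$
$z{\left(b \right)} = b + 2 b^{2}$ ($z{\left(b \right)} = \left(b^{2} + b^{2}\right) + b = 2 b^{2} + b = b + 2 b^{2}$)
$L{\left(h,j \right)} = -5$ ($L{\left(h,j \right)} = - 3 \left(- \frac{5}{-3}\right) = - 3 \left(\left(-5\right) \left(- \frac{1}{3}\right)\right) = \left(-3\right) \frac{5}{3} = -5$)
$z{\left(17 \right)} L{\left(\left(1 - 2\right)^{2},y{\left(0 \right)} \right)} = 17 \left(1 + 2 \cdot 17\right) \left(-5\right) = 17 \left(1 + 34\right) \left(-5\right) = 17 \cdot 35 \left(-5\right) = 595 \left(-5\right) = -2975$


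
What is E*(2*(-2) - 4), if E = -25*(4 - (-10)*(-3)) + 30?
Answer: -5440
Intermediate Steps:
E = 680 (E = -25*(4 - 5*6) + 30 = -25*(4 - 30) + 30 = -25*(-26) + 30 = 650 + 30 = 680)
E*(2*(-2) - 4) = 680*(2*(-2) - 4) = 680*(-4 - 4) = 680*(-8) = -5440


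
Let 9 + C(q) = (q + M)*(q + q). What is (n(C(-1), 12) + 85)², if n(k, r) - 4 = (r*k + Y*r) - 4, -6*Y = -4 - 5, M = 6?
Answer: 15625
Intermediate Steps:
Y = 3/2 (Y = -(-4 - 5)/6 = -⅙*(-9) = 3/2 ≈ 1.5000)
C(q) = -9 + 2*q*(6 + q) (C(q) = -9 + (q + 6)*(q + q) = -9 + (6 + q)*(2*q) = -9 + 2*q*(6 + q))
n(k, r) = 3*r/2 + k*r (n(k, r) = 4 + ((r*k + 3*r/2) - 4) = 4 + ((k*r + 3*r/2) - 4) = 4 + ((3*r/2 + k*r) - 4) = 4 + (-4 + 3*r/2 + k*r) = 3*r/2 + k*r)
(n(C(-1), 12) + 85)² = ((½)*12*(3 + 2*(-9 + 2*(-1)² + 12*(-1))) + 85)² = ((½)*12*(3 + 2*(-9 + 2*1 - 12)) + 85)² = ((½)*12*(3 + 2*(-9 + 2 - 12)) + 85)² = ((½)*12*(3 + 2*(-19)) + 85)² = ((½)*12*(3 - 38) + 85)² = ((½)*12*(-35) + 85)² = (-210 + 85)² = (-125)² = 15625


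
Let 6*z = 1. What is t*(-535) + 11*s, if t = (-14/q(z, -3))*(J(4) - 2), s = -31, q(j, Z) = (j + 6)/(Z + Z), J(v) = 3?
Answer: -282257/37 ≈ -7628.6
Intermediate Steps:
z = 1/6 (z = (1/6)*1 = 1/6 ≈ 0.16667)
q(j, Z) = (6 + j)/(2*Z) (q(j, Z) = (6 + j)/((2*Z)) = (6 + j)*(1/(2*Z)) = (6 + j)/(2*Z))
t = 504/37 (t = (-14*(-6/(6 + 1/6)))*(3 - 2) = -14/((1/2)*(-1/3)*(37/6))*1 = -14/(-37/36)*1 = -14*(-36/37)*1 = (504/37)*1 = 504/37 ≈ 13.622)
t*(-535) + 11*s = (504/37)*(-535) + 11*(-31) = -269640/37 - 341 = -282257/37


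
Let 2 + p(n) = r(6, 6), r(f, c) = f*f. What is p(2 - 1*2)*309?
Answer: 10506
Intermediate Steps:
r(f, c) = f²
p(n) = 34 (p(n) = -2 + 6² = -2 + 36 = 34)
p(2 - 1*2)*309 = 34*309 = 10506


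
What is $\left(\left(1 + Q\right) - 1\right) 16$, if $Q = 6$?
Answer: $96$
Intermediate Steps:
$\left(\left(1 + Q\right) - 1\right) 16 = \left(\left(1 + 6\right) - 1\right) 16 = \left(7 - 1\right) 16 = 6 \cdot 16 = 96$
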